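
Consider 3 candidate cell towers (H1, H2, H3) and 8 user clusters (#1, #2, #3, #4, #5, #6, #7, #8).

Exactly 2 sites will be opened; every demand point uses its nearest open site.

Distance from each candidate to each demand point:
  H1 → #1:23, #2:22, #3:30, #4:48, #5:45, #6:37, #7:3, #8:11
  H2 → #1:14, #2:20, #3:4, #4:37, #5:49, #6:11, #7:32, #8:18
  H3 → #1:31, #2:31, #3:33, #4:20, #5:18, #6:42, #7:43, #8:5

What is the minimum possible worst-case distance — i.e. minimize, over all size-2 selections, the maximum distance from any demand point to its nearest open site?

32

Open {H2, H3}.
  Farthest demand point is #7 at distance 32 (to H2); all others are ≤ 32.
With {H1, H3} the worst case is 37.
With {H1, H2} the worst case is 45.
No size-2 selection achieves below 32.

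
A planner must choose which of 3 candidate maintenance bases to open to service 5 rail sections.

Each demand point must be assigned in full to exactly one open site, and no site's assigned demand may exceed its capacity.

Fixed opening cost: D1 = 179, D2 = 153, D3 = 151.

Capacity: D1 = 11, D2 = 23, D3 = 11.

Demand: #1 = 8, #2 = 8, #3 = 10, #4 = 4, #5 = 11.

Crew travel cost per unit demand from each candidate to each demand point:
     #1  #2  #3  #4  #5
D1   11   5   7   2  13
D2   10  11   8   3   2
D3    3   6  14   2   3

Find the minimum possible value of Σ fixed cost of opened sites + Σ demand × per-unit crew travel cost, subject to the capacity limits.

Open {D1, D2, D3}; cheapest assignment that respects the capacities:
  D1 (cap 11, load 10): #3 — cost 10×7 = 70
  D2 (cap 23, load 23): #2, #4, #5 — cost 8×11 + 4×3 + 11×2 = 122
  D3 (cap 11, load 8): #1 — cost 8×3 = 24
  Shipping 216, fixed 483 → total 699.
  Any other capacity-feasible assignment to {D1, D2, D3} ships for at least 216.
Total demand is 41 and no other set of sites has combined capacity ≥ 41, so {D1, D2, D3} is the only feasible choice of open sites. Minimum: 699.

699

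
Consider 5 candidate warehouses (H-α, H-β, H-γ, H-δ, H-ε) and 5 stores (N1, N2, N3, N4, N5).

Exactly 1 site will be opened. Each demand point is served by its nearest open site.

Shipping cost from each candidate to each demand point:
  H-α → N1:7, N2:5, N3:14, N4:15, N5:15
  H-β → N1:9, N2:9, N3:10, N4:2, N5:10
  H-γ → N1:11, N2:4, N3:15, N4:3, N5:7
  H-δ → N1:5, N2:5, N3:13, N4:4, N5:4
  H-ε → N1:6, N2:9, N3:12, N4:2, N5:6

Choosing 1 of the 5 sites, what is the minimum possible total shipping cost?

31

Open {H-δ}.
  N1→H-δ 5, N2→H-δ 5, N3→H-δ 13, N4→H-δ 4, N5→H-δ 4  ⇒ total 31.
Compare {H-ε}: total 35.
Compare {H-β}: total 40.
No size-1 selection does better; minimum is 31.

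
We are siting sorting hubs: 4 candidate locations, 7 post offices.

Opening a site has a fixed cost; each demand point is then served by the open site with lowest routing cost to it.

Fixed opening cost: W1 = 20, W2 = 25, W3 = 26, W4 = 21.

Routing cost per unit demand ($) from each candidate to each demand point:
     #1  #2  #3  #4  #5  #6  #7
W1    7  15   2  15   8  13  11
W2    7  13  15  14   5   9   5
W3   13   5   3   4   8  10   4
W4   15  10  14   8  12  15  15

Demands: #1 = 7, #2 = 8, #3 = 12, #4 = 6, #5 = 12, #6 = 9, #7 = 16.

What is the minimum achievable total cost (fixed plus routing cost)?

405

Open {W2, W3}: assign each demand point to its cheapest open site.
  #1→W2 7×7=49, #2→W3 8×5=40, #3→W3 12×3=36, #4→W3 6×4=24, #5→W2 12×5=60, #6→W2 9×9=81, #7→W3 16×4=64
  routing cost 354, fixed 51 → total 405.
Compare {W1, W2, W3}: routing cost 342 + fixed 71 = 413.
Compare {W2, W3, W4}: routing cost 354 + fixed 72 = 426.
Compare {W1, W3}: routing cost 387 + fixed 46 = 433.
All other subsets cost ≥ 413. Minimum total cost: 405.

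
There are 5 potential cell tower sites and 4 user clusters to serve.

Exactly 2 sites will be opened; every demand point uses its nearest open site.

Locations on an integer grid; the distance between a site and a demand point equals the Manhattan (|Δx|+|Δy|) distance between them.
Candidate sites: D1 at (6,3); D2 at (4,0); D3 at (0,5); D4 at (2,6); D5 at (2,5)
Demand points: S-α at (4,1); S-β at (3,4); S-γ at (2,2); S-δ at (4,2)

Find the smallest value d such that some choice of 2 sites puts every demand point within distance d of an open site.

Open {D2, D5}.
  Farthest demand point is S-γ at distance 3 (to D5); all others are ≤ 3.
With {D1, D2} the worst case is 4.
With {D1, D4} the worst case is 4.
No size-2 selection achieves below 3.

3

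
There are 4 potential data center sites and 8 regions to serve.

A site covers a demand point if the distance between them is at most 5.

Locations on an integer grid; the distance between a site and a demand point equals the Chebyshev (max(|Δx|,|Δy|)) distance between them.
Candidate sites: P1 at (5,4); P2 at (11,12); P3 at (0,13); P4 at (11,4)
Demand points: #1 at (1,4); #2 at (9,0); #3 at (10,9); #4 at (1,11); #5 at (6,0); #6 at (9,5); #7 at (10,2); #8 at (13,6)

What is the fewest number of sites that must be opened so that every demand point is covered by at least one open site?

Coverage sets (demand points within 5 of each site):
  P1: {#1, #2, #3, #5, #6, #7}
  P2: {#3}
  P3: {#4}
  P4: {#2, #3, #5, #6, #7, #8}
No 2 sites suffice: every size-2 union leaves at least one demand point uncovered.
But {P1, P3, P4} covers everything, so the minimum is 3.

3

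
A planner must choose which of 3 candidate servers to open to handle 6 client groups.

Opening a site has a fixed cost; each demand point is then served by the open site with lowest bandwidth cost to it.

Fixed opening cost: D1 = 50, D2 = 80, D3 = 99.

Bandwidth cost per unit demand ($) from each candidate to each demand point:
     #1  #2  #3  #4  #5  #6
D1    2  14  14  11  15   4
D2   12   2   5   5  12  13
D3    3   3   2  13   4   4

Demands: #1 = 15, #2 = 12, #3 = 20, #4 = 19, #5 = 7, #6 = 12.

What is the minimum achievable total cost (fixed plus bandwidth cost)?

Open {D2, D3}: assign each demand point to its cheapest open site.
  #1→D3 15×3=45, #2→D2 12×2=24, #3→D3 20×2=40, #4→D2 19×5=95, #5→D3 7×4=28, #6→D3 12×4=48
  bandwidth cost 280, fixed 179 → total 459.
Compare {D1, D2, D3}: bandwidth cost 265 + fixed 229 = 494.
Compare {D1, D2}: bandwidth cost 381 + fixed 130 = 511.
Compare {D1, D3}: bandwidth cost 391 + fixed 149 = 540.
All other subsets cost ≥ 494. Minimum total cost: 459.

459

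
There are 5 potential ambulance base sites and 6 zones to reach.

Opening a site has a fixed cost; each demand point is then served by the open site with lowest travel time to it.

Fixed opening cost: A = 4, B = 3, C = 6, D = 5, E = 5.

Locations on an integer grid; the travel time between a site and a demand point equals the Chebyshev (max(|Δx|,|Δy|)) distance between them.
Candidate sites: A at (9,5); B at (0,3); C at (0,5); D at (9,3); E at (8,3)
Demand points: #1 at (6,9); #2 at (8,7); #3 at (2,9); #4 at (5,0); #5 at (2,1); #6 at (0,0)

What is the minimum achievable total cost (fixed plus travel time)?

29

Open {A, B}: assign each demand point to its cheapest open site.
  #1→A 4, #2→A 2, #3→B 6, #4→A 5, #5→B 2, #6→B 3
  travel time 22, fixed 7 → total 29.
Compare {B, E}: travel time 24 + fixed 8 = 32.
Compare {A, B, E}: travel time 20 + fixed 12 = 32.
Compare {B}: travel time 30 + fixed 3 = 33.
All other subsets cost ≥ 32. Minimum total cost: 29.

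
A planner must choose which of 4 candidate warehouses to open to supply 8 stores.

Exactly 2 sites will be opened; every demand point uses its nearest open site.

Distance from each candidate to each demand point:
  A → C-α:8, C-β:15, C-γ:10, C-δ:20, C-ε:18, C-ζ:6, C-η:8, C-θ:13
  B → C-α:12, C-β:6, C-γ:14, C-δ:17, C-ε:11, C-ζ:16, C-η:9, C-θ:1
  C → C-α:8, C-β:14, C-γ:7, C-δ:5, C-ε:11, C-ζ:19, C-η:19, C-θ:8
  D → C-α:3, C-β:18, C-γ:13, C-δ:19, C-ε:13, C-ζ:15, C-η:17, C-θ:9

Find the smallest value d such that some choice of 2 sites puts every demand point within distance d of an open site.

14

Open {A, C}.
  Farthest demand point is C-β at distance 14 (to C); all others are ≤ 14.
With {B, C} the worst case is 16.
With {A, B} the worst case is 17.
No size-2 selection achieves below 14.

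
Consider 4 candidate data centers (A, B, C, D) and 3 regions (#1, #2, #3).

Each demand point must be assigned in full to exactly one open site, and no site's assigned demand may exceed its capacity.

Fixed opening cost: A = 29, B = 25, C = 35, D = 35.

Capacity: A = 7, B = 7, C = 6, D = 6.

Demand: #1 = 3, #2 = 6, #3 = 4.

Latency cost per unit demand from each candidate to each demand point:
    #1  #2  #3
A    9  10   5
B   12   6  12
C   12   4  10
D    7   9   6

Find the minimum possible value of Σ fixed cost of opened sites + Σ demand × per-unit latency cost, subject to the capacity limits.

Open {A, C}; cheapest assignment that respects the capacities:
  A (cap 7, load 7): #1, #3 — cost 3×9 + 4×5 = 47
  C (cap 6, load 6): #2 — cost 6×4 = 24
  Shipping 71, fixed 64 → total 135.
  Any other capacity-feasible assignment to {A, C} ships for at least 71.
Compare {A, B}: its best feasible assignment gives total 137.
Compare {A, B, C}: its best feasible assignment gives total 160.
Every other set of open sites that can feasibly serve all demand totals ≥ 137 even under its best assignment. Minimum: 135.

135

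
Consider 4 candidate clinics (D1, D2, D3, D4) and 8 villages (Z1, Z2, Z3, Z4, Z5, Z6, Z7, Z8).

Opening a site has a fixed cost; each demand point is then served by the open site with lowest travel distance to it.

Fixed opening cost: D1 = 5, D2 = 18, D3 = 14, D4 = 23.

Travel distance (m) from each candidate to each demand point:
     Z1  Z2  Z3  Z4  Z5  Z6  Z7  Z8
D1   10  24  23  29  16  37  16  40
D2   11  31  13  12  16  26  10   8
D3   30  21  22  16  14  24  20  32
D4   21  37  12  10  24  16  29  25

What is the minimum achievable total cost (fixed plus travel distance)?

Open {D1, D2}: assign each demand point to its cheapest open site.
  Z1→D1 10, Z2→D1 24, Z3→D2 13, Z4→D2 12, Z5→D1 16, Z6→D2 26, Z7→D2 10, Z8→D2 8
  travel distance 119, fixed 23 → total 142.
Compare {D2}: travel distance 127 + fixed 18 = 145.
Compare {D2, D3}: travel distance 113 + fixed 32 = 145.
Compare {D1, D2, D3}: travel distance 112 + fixed 37 = 149.
All other subsets cost ≥ 145. Minimum total cost: 142.

142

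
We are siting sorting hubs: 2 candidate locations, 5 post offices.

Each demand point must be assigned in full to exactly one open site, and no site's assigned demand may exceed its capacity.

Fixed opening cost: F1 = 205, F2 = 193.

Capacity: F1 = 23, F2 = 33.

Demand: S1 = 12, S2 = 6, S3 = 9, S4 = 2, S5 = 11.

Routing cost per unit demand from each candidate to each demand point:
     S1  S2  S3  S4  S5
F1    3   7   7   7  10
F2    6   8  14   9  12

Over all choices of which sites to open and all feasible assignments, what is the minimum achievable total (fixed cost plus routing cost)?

Open {F1, F2}; cheapest assignment that respects the capacities:
  F1 (cap 23, load 23): S1, S3, S4 — cost 12×3 + 9×7 + 2×7 = 113
  F2 (cap 33, load 17): S2, S5 — cost 6×8 + 11×12 = 180
  Shipping 293, fixed 398 → total 691.
  Any other capacity-feasible assignment to {F1, F2} ships for at least 293.
Total demand is 40 and no other set of sites has combined capacity ≥ 40, so {F1, F2} is the only feasible choice of open sites. Minimum: 691.

691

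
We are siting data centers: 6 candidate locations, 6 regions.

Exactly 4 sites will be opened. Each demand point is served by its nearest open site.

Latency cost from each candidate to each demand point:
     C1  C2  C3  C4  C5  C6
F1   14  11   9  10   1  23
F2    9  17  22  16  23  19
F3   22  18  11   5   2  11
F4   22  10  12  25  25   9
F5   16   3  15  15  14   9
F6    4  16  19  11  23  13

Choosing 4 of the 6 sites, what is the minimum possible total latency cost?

31

Open {F1, F3, F5, F6}.
  C1→F6 4, C2→F5 3, C3→F1 9, C4→F3 5, C5→F1 1, C6→F5 9  ⇒ total 31.
Compare {F2, F3, F5, F6}: total 34.
Compare {F3, F4, F5, F6}: total 34.
No size-4 selection does better; minimum is 31.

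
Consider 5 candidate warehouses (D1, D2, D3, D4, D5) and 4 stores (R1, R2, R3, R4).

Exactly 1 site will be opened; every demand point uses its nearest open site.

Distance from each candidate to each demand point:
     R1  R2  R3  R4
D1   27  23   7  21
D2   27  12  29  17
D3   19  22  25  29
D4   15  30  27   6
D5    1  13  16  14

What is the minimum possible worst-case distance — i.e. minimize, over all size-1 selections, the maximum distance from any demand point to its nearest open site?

Open {D5}.
  Farthest demand point is R3 at distance 16 (to D5); all others are ≤ 16.
With {D1} the worst case is 27.
With {D2} the worst case is 29.
No size-1 selection achieves below 16.

16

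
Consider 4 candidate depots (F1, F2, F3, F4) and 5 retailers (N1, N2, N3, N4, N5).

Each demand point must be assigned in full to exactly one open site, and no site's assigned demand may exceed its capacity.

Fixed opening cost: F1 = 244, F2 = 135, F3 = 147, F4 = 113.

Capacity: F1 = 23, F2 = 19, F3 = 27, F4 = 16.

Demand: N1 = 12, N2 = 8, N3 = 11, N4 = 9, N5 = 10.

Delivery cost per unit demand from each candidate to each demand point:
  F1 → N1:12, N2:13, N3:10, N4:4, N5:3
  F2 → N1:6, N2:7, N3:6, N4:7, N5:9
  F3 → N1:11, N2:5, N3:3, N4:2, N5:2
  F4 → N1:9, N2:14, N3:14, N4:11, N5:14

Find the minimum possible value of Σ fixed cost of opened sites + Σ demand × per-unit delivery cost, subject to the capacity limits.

647

Open {F2, F3, F4}; cheapest assignment that respects the capacities:
  F2 (cap 19, load 11): N3 — cost 11×6 = 66
  F3 (cap 27, load 27): N2, N4, N5 — cost 8×5 + 9×2 + 10×2 = 78
  F4 (cap 16, load 12): N1 — cost 12×9 = 108
  Shipping 252, fixed 395 → total 647.
  Any other capacity-feasible assignment to {F2, F3, F4} ships for at least 252.
Compare {F1, F3}: its best feasible assignment gives total 723.
Compare {F1, F2, F3}: its best feasible assignment gives total 737.
Every other set of open sites that can feasibly serve all demand totals ≥ 723 even under its best assignment. Minimum: 647.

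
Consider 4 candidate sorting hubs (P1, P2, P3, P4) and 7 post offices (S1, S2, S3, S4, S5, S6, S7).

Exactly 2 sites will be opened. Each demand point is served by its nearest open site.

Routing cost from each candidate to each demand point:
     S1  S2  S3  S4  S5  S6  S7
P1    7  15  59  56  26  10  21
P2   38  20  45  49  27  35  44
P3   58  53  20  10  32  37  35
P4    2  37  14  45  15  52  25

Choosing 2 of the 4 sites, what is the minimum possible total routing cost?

109

Open {P1, P3}.
  S1→P1 7, S2→P1 15, S3→P3 20, S4→P3 10, S5→P1 26, S6→P1 10, S7→P1 21  ⇒ total 109.
Compare {P1, P4}: total 122.
Compare {P3, P4}: total 140.
No size-2 selection does better; minimum is 109.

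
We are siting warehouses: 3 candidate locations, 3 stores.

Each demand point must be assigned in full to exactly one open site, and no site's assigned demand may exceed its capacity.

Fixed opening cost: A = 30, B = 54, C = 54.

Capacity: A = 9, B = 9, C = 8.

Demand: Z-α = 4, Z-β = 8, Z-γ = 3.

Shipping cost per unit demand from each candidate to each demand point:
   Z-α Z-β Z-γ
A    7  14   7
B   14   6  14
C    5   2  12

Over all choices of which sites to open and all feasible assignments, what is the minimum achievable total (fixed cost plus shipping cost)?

Open {A, C}; cheapest assignment that respects the capacities:
  A (cap 9, load 7): Z-α, Z-γ — cost 4×7 + 3×7 = 49
  C (cap 8, load 8): Z-β — cost 8×2 = 16
  Shipping 65, fixed 84 → total 149.
  Any other capacity-feasible assignment to {A, C} ships for at least 65.
Compare {A, B}: its best feasible assignment gives total 181.
Compare {A, B, C}: its best feasible assignment gives total 203.
Every other set of open sites that can feasibly serve all demand totals ≥ 181 even under its best assignment. Minimum: 149.

149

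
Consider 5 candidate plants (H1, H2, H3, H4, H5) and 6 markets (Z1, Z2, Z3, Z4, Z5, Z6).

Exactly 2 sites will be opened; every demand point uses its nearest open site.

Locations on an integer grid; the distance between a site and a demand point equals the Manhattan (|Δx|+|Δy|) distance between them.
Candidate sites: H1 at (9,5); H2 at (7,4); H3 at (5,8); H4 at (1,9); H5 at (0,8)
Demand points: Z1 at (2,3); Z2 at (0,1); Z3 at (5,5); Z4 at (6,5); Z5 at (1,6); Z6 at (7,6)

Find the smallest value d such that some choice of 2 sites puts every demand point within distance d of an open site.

7

Open {H1, H5}.
  Farthest demand point is Z1 at distance 7 (to H5); all others are ≤ 7.
With {H2, H5} the worst case is 7.
With {H3, H5} the worst case is 7.
No size-2 selection achieves below 7.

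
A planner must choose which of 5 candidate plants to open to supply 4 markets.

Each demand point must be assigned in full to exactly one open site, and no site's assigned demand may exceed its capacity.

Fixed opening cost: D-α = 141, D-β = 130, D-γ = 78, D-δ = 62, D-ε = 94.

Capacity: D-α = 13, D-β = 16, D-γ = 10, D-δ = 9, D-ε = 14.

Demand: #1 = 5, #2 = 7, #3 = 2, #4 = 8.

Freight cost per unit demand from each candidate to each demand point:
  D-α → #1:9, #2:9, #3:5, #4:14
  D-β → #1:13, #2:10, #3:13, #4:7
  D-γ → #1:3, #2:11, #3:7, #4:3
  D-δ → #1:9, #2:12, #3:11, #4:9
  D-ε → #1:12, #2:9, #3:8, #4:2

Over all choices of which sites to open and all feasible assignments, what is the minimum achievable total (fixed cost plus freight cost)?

Open {D-γ, D-ε}; cheapest assignment that respects the capacities:
  D-γ (cap 10, load 10): #3, #4 — cost 2×7 + 8×3 = 38
  D-ε (cap 14, load 12): #1, #2 — cost 5×12 + 7×9 = 123
  Shipping 161, fixed 172 → total 333.
  Any other capacity-feasible assignment to {D-γ, D-ε} ships for at least 161.
Compare {D-δ, D-ε}: its best feasible assignment gives total 338.
Compare {D-β, D-γ}: its best feasible assignment gives total 363.
Every other set of open sites that can feasibly serve all demand totals ≥ 338 even under its best assignment. Minimum: 333.

333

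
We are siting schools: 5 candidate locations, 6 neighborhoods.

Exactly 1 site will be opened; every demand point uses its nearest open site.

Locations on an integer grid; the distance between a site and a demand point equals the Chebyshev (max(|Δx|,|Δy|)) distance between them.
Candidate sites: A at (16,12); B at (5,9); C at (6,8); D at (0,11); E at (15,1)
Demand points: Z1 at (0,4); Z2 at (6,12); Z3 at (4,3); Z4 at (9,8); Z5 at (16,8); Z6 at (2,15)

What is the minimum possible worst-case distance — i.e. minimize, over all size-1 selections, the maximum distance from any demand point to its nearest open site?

Open {C}.
  Farthest demand point is Z5 at distance 10 (to C); all others are ≤ 10.
With {B} the worst case is 11.
With {E} the worst case is 15.
No size-1 selection achieves below 10.

10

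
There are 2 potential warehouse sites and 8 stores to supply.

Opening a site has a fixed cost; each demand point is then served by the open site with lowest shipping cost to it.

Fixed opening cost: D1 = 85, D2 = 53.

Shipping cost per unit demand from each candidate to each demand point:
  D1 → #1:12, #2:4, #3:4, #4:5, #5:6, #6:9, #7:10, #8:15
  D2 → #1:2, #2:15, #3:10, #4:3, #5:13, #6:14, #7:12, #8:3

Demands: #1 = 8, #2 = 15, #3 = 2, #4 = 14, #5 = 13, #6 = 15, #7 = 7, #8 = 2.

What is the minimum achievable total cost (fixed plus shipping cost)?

Open {D1, D2}: assign each demand point to its cheapest open site.
  #1→D2 8×2=16, #2→D1 15×4=60, #3→D1 2×4=8, #4→D2 14×3=42, #5→D1 13×6=78, #6→D1 15×9=135, #7→D1 7×10=70, #8→D2 2×3=6
  shipping cost 415, fixed 138 → total 553.
Compare {D1}: shipping cost 547 + fixed 85 = 632.
Compare {D2}: shipping cost 772 + fixed 53 = 825.

553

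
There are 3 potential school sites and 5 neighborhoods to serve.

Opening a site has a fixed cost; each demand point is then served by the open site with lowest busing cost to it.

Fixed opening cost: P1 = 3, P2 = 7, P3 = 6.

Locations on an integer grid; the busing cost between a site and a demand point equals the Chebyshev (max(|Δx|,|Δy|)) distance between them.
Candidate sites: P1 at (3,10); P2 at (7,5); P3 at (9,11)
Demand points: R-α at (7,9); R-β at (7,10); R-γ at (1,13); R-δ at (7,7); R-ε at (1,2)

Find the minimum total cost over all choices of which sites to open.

26

Open {P1}: assign each demand point to its cheapest open site.
  R-α→P1 4, R-β→P1 4, R-γ→P1 3, R-δ→P1 4, R-ε→P1 8
  busing cost 23, fixed 3 → total 26.
Compare {P1, P3}: busing cost 19 + fixed 9 = 28.
Compare {P1, P2}: busing cost 19 + fixed 10 = 29.
Compare {P3}: busing cost 25 + fixed 6 = 31.
All other subsets cost ≥ 28. Minimum total cost: 26.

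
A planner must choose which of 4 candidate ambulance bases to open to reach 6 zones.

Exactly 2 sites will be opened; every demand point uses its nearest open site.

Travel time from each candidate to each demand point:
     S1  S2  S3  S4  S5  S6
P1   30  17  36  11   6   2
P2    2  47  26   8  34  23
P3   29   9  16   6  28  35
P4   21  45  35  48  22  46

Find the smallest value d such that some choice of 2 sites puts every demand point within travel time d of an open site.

26

Open {P1, P2}.
  Farthest demand point is S3 at travel time 26 (to P2); all others are ≤ 26.
With {P2, P3} the worst case is 28.
With {P1, P3} the worst case is 29.
No size-2 selection achieves below 26.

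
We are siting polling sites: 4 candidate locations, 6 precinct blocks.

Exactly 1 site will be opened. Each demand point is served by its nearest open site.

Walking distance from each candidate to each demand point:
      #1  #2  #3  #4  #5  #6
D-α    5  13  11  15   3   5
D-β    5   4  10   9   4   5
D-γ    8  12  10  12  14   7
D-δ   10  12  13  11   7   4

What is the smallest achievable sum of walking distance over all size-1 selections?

37

Open {D-β}.
  #1→D-β 5, #2→D-β 4, #3→D-β 10, #4→D-β 9, #5→D-β 4, #6→D-β 5  ⇒ total 37.
Compare {D-α}: total 52.
Compare {D-δ}: total 57.
No size-1 selection does better; minimum is 37.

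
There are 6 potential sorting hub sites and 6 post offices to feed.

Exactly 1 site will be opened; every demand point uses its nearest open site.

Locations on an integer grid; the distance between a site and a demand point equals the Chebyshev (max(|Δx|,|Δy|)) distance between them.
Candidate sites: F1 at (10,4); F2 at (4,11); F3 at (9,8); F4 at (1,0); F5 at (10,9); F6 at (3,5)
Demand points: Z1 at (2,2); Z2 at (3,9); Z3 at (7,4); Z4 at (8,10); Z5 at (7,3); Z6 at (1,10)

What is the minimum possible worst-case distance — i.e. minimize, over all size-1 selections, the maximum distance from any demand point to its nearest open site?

Open {F6}.
  Farthest demand point is Z4 at distance 5 (to F6); all others are ≤ 5.
With {F3} the worst case is 8.
With {F1} the worst case is 9.
No size-1 selection achieves below 5.

5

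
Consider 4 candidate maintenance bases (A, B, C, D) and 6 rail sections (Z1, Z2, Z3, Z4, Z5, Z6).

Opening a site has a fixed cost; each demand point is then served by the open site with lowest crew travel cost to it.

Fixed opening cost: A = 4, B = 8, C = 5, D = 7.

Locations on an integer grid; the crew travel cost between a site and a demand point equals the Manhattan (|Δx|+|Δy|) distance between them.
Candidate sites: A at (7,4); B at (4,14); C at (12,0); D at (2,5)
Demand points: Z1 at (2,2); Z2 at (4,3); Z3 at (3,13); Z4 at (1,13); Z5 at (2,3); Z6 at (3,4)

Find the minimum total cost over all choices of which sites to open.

32

Open {B, D}: assign each demand point to its cheapest open site.
  Z1→D 3, Z2→D 4, Z3→B 2, Z4→B 4, Z5→D 2, Z6→D 2
  crew travel cost 17, fixed 15 → total 32.
Compare {D}: crew travel cost 29 + fixed 7 = 36.
Compare {A, B, D}: crew travel cost 17 + fixed 19 = 36.
Compare {B, C, D}: crew travel cost 17 + fixed 20 = 37.
All other subsets cost ≥ 36. Minimum total cost: 32.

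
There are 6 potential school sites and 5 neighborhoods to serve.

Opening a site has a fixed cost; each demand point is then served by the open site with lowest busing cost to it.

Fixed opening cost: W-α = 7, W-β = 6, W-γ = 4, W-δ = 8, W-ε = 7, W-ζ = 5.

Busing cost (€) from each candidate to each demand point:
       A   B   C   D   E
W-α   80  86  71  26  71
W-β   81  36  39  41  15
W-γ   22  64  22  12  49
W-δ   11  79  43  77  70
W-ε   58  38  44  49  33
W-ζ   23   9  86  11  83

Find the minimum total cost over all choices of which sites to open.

91

Open {W-β, W-γ, W-δ, W-ζ}: assign each demand point to its cheapest open site.
  A→W-δ 11, B→W-ζ 9, C→W-γ 22, D→W-ζ 11, E→W-β 15
  busing cost 68, fixed 23 → total 91.
Compare {W-β, W-γ, W-ζ}: busing cost 79 + fixed 15 = 94.
Compare {W-α, W-β, W-γ, W-δ, W-ζ}: busing cost 68 + fixed 30 = 98.
Compare {W-β, W-γ, W-δ, W-ε, W-ζ}: busing cost 68 + fixed 30 = 98.
All other subsets cost ≥ 94. Minimum total cost: 91.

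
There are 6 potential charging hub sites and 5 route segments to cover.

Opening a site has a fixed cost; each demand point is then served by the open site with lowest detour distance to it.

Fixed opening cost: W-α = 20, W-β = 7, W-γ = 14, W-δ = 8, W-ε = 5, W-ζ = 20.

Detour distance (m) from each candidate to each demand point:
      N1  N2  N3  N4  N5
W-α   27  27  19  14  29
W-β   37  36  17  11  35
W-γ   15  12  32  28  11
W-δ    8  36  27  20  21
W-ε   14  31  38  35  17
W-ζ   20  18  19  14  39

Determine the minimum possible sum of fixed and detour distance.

87

Open {W-β, W-γ}: assign each demand point to its cheapest open site.
  N1→W-γ 15, N2→W-γ 12, N3→W-β 17, N4→W-β 11, N5→W-γ 11
  detour distance 66, fixed 21 → total 87.
Compare {W-β, W-γ, W-δ}: detour distance 59 + fixed 29 = 88.
Compare {W-β, W-γ, W-ε}: detour distance 65 + fixed 26 = 91.
Compare {W-β, W-γ, W-δ, W-ε}: detour distance 59 + fixed 34 = 93.
All other subsets cost ≥ 88. Minimum total cost: 87.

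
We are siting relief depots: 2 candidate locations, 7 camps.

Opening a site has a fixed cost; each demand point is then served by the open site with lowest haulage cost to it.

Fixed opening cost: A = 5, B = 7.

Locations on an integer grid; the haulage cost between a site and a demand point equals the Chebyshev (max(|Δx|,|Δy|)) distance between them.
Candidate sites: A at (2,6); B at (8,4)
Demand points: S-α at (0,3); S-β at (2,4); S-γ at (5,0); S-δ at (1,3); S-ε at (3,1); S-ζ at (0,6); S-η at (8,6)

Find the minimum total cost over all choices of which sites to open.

Open {A}: assign each demand point to its cheapest open site.
  S-α→A 3, S-β→A 2, S-γ→A 6, S-δ→A 3, S-ε→A 5, S-ζ→A 2, S-η→A 6
  haulage cost 27, fixed 5 → total 32.
Compare {A, B}: haulage cost 21 + fixed 12 = 33.
Compare {B}: haulage cost 40 + fixed 7 = 47.

32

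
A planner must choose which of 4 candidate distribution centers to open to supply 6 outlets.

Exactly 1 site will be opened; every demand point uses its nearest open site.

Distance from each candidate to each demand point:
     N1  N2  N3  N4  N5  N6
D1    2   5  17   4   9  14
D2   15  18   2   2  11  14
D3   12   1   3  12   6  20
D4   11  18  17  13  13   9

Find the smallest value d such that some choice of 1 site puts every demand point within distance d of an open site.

17

Open {D1}.
  Farthest demand point is N3 at distance 17 (to D1); all others are ≤ 17.
With {D2} the worst case is 18.
With {D4} the worst case is 18.
No size-1 selection achieves below 17.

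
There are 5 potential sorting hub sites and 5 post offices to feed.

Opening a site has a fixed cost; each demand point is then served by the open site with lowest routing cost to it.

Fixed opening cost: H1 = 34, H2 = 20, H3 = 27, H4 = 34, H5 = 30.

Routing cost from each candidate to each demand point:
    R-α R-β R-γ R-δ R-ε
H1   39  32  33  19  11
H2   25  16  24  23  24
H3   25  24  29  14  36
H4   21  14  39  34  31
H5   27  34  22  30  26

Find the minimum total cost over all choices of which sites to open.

132

Open {H2}: assign each demand point to its cheapest open site.
  R-α→H2 25, R-β→H2 16, R-γ→H2 24, R-δ→H2 23, R-ε→H2 24
  routing cost 112, fixed 20 → total 132.
Compare {H1, H2}: routing cost 95 + fixed 54 = 149.
Compare {H2, H3}: routing cost 103 + fixed 47 = 150.
Compare {H3}: routing cost 128 + fixed 27 = 155.
All other subsets cost ≥ 149. Minimum total cost: 132.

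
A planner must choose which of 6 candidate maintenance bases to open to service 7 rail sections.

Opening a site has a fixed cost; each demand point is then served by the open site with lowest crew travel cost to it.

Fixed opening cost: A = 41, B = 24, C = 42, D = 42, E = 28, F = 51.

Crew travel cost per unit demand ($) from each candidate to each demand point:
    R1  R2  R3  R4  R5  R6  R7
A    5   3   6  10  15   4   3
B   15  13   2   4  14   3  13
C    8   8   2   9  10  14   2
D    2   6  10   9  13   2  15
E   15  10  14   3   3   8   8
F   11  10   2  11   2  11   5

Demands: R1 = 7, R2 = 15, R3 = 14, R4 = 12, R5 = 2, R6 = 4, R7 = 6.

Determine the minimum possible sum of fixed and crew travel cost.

273

Open {A, B, E}: assign each demand point to its cheapest open site.
  R1→A 7×5=35, R2→A 15×3=45, R3→B 14×2=28, R4→E 12×3=36, R5→E 2×3=6, R6→B 4×3=12, R7→A 6×3=18
  crew travel cost 180, fixed 93 → total 273.
Compare {A, B}: crew travel cost 214 + fixed 65 = 279.
Compare {A, C, E}: crew travel cost 178 + fixed 111 = 289.
Compare {A, B, D, E}: crew travel cost 155 + fixed 135 = 290.
All other subsets cost ≥ 279. Minimum total cost: 273.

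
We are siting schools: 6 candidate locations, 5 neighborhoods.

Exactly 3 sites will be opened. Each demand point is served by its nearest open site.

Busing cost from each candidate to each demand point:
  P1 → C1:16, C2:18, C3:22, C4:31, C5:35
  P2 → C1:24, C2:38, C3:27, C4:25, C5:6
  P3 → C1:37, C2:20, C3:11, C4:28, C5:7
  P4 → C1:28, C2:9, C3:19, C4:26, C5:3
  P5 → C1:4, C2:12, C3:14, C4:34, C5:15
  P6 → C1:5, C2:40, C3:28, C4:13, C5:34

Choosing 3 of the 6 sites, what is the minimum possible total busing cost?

41

Open {P3, P4, P6}.
  C1→P6 5, C2→P4 9, C3→P3 11, C4→P6 13, C5→P4 3  ⇒ total 41.
Compare {P4, P5, P6}: total 43.
Compare {P3, P5, P6}: total 47.
No size-3 selection does better; minimum is 41.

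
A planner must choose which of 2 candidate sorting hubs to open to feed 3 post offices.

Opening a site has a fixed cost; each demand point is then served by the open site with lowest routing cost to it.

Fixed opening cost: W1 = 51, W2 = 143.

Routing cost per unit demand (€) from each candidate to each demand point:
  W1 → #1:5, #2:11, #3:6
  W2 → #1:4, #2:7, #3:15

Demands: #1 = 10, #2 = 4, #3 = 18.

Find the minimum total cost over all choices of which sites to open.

253

Open {W1}: assign each demand point to its cheapest open site.
  #1→W1 10×5=50, #2→W1 4×11=44, #3→W1 18×6=108
  routing cost 202, fixed 51 → total 253.
Compare {W1, W2}: routing cost 176 + fixed 194 = 370.
Compare {W2}: routing cost 338 + fixed 143 = 481.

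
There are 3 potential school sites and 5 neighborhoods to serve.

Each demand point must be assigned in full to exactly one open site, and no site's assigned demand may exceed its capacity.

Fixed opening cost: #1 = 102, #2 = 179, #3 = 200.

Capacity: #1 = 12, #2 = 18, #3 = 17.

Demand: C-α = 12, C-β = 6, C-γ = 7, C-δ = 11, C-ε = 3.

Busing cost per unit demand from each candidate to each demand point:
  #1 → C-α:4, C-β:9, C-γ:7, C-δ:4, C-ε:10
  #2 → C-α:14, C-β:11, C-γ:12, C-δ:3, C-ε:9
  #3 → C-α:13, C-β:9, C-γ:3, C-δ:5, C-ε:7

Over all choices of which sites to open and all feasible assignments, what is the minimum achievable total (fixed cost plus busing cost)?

658

Open {#1, #2, #3}; cheapest assignment that respects the capacities:
  #1 (cap 12, load 12): C-α — cost 12×4 = 48
  #2 (cap 18, load 11): C-δ — cost 11×3 = 33
  #3 (cap 17, load 16): C-β, C-γ, C-ε — cost 6×9 + 7×3 + 3×7 = 96
  Shipping 177, fixed 481 → total 658.
  Any other capacity-feasible assignment to {#1, #2, #3} ships for at least 177.
Total demand is 39 and no other set of sites has combined capacity ≥ 39, so {#1, #2, #3} is the only feasible choice of open sites. Minimum: 658.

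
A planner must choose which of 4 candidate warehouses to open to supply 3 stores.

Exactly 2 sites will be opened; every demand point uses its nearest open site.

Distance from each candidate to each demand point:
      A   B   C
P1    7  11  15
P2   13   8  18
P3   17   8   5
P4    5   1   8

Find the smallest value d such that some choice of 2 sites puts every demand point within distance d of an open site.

5

Open {P3, P4}.
  Farthest demand point is A at distance 5 (to P4); all others are ≤ 5.
With {P1, P3} the worst case is 8.
With {P1, P4} the worst case is 8.
No size-2 selection achieves below 5.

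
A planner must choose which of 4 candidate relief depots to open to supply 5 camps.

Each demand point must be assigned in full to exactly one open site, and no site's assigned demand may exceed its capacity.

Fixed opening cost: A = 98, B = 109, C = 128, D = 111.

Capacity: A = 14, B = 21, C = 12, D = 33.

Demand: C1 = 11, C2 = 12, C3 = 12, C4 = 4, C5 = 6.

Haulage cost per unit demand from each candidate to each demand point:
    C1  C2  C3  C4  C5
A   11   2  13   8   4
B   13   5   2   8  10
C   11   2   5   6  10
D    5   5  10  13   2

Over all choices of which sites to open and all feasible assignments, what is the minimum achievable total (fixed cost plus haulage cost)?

Open {B, D}; cheapest assignment that respects the capacities:
  B (cap 21, load 16): C3, C4 — cost 12×2 + 4×8 = 56
  D (cap 33, load 29): C1, C2, C5 — cost 11×5 + 12×5 + 6×2 = 127
  Shipping 183, fixed 220 → total 403.
  Any other capacity-feasible assignment to {B, D} ships for at least 183.
Compare {A, B, D}: its best feasible assignment gives total 465.
Compare {A, D}: its best feasible assignment gives total 472.
Every other set of open sites that can feasibly serve all demand totals ≥ 465 even under its best assignment. Minimum: 403.

403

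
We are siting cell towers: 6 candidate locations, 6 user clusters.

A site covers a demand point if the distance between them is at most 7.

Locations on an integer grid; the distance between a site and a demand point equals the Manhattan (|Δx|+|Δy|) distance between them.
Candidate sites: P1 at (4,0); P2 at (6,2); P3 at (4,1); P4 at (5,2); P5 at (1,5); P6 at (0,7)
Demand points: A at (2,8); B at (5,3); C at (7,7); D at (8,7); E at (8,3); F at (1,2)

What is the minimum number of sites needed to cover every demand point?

2

Coverage sets (demand points within 7 of each site):
  P1: {B, E, F}
  P2: {B, C, D, E, F}
  P3: {B, E, F}
  P4: {B, C, E, F}
  P5: {A, B, F}
  P6: {A, C, F}
No single site covers all 6 demand points.
But {P2, P5} covers everything, so the minimum is 2.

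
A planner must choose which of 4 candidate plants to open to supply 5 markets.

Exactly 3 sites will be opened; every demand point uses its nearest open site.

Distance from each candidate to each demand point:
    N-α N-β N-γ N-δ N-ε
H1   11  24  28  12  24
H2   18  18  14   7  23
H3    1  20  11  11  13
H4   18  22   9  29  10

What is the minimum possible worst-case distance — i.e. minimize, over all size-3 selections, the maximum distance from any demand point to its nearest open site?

18

Open {H1, H2, H3}.
  Farthest demand point is N-β at distance 18 (to H2); all others are ≤ 18.
With {H1, H2, H4} the worst case is 18.
With {H2, H3, H4} the worst case is 18.
No size-3 selection achieves below 18.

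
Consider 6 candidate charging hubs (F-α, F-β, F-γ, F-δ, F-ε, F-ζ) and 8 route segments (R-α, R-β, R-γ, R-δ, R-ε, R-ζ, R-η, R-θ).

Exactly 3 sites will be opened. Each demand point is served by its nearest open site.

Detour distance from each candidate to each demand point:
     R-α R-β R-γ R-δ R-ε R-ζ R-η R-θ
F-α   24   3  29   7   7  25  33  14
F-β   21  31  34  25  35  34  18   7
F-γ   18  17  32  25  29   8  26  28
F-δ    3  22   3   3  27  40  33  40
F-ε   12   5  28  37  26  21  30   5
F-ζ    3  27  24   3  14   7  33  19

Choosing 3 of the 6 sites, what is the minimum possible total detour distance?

67

Open {F-α, F-γ, F-δ}.
  R-α→F-δ 3, R-β→F-α 3, R-γ→F-δ 3, R-δ→F-δ 3, R-ε→F-α 7, R-ζ→F-γ 8, R-η→F-γ 26, R-θ→F-α 14  ⇒ total 67.
Compare {F-α, F-β, F-δ}: total 69.
Compare {F-δ, F-ε, F-ζ}: total 70.
No size-3 selection does better; minimum is 67.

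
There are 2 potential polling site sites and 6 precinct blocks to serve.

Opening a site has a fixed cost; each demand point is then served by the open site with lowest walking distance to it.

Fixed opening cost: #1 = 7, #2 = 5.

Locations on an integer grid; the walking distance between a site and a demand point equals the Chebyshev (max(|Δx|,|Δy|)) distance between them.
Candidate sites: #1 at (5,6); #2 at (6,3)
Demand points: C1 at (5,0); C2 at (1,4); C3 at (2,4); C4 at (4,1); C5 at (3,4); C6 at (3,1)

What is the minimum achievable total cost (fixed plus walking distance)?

25

Open {#2}: assign each demand point to its cheapest open site.
  C1→#2 3, C2→#2 5, C3→#2 4, C4→#2 2, C5→#2 3, C6→#2 3
  walking distance 20, fixed 5 → total 25.
Compare {#1, #2}: walking distance 17 + fixed 12 = 29.
Compare {#1}: walking distance 25 + fixed 7 = 32.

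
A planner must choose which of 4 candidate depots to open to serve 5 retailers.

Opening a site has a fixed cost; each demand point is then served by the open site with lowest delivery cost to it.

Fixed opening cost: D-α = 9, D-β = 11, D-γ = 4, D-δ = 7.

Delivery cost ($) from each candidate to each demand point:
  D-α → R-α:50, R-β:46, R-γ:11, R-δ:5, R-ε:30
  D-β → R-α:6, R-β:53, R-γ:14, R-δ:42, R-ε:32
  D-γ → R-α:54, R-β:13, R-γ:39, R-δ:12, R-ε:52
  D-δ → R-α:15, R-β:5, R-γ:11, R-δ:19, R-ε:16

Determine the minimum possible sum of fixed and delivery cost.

Open {D-α, D-δ}: assign each demand point to its cheapest open site.
  R-α→D-δ 15, R-β→D-δ 5, R-γ→D-α 11, R-δ→D-α 5, R-ε→D-δ 16
  delivery cost 52, fixed 16 → total 68.
Compare {D-γ, D-δ}: delivery cost 59 + fixed 11 = 70.
Compare {D-α, D-β, D-δ}: delivery cost 43 + fixed 27 = 70.
Compare {D-α, D-γ, D-δ}: delivery cost 52 + fixed 20 = 72.
All other subsets cost ≥ 70. Minimum total cost: 68.

68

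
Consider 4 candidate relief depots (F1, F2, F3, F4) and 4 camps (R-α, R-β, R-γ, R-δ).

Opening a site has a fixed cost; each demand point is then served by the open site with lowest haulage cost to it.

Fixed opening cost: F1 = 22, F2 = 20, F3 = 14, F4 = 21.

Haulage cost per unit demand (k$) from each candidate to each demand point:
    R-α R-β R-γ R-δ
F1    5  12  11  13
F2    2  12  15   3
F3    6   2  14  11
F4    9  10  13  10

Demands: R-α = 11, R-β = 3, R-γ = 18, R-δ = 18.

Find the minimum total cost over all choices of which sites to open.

Open {F1, F2, F3}: assign each demand point to its cheapest open site.
  R-α→F2 11×2=22, R-β→F3 3×2=6, R-γ→F1 18×11=198, R-δ→F2 18×3=54
  haulage cost 280, fixed 56 → total 336.
Compare {F1, F2}: haulage cost 310 + fixed 42 = 352.
Compare {F1, F2, F3, F4}: haulage cost 280 + fixed 77 = 357.
Compare {F1, F2, F4}: haulage cost 304 + fixed 63 = 367.
All other subsets cost ≥ 352. Minimum total cost: 336.

336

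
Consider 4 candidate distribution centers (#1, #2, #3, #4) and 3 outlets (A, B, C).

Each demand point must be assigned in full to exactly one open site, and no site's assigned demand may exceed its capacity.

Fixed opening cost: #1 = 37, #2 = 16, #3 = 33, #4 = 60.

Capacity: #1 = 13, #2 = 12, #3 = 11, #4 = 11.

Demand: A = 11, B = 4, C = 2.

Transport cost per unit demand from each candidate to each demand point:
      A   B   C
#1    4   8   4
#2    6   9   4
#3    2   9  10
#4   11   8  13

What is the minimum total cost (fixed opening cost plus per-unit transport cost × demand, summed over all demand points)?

115

Open {#2, #3}; cheapest assignment that respects the capacities:
  #2 (cap 12, load 6): B, C — cost 4×9 + 2×4 = 44
  #3 (cap 11, load 11): A — cost 11×2 = 22
  Shipping 66, fixed 49 → total 115.
  Any other capacity-feasible assignment to {#2, #3} ships for at least 66.
Compare {#1, #3}: its best feasible assignment gives total 132.
Compare {#1, #2}: its best feasible assignment gives total 141.
Every other set of open sites that can feasibly serve all demand totals ≥ 132 even under its best assignment. Minimum: 115.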